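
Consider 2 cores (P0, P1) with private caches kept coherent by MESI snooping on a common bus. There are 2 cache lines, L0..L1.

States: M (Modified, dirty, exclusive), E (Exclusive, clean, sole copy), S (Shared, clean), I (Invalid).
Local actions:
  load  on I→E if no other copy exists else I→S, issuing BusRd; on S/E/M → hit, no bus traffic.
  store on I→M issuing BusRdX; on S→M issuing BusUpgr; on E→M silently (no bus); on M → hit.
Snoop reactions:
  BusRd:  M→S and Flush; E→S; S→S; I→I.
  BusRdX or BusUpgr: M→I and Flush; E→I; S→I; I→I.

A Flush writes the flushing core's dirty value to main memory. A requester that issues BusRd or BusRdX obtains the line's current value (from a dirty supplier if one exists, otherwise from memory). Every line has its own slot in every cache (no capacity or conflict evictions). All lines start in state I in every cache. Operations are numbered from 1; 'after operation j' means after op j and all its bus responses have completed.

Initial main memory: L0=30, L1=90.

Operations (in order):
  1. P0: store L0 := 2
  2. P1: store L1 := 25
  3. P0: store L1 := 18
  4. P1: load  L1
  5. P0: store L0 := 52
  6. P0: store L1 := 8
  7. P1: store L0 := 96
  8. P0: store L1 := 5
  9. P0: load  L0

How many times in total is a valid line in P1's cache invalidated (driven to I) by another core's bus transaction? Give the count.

[1] P0: store L0 := 2 | P0:M(2), P1:I | bus: BusRdX
[2] P1: store L1 := 25 | P0:I, P1:M(25) | bus: BusRdX
[3] P0: store L1 := 18 | P0:M(18), P1:I | bus: BusRdX,Flush
[4] P1: load  L1 | P0:S(18), P1:S(18) | bus: BusRd,Flush
[5] P0: store L0 := 52 | P0:M(52), P1:I | bus: none
[6] P0: store L1 := 8 | P0:M(8), P1:I | bus: BusUpgr
[7] P1: store L0 := 96 | P0:I, P1:M(96) | bus: BusRdX,Flush
[8] P0: store L1 := 5 | P0:M(5), P1:I | bus: none
[9] P0: load  L0 | P0:S(96), P1:S(96) | bus: BusRd,Flush

invalidations = 2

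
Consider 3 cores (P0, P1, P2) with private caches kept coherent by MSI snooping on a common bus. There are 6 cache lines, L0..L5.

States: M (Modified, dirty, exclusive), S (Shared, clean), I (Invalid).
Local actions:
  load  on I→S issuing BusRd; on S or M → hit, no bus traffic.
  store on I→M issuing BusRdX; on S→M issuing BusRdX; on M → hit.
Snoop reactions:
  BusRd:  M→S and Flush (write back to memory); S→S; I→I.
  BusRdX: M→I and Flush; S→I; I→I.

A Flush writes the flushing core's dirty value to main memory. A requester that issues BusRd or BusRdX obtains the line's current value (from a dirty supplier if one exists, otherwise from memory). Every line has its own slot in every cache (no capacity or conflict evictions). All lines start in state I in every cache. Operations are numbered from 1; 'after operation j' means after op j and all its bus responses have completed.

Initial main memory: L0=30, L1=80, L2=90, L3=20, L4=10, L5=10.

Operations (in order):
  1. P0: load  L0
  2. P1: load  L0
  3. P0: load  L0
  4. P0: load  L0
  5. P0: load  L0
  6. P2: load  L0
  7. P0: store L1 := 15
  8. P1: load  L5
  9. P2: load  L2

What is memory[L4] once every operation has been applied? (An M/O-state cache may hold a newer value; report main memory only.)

1. P0: load  L0  bus=[BusRd]  L0: P0=S P1=I P2=I  mem[L0]=30
2. P1: load  L0  bus=[BusRd]  L0: P0=S P1=S P2=I  mem[L0]=30
3. P0: load  L0  bus=[-]  L0: P0=S P1=S P2=I  mem[L0]=30
4. P0: load  L0  bus=[-]  L0: P0=S P1=S P2=I  mem[L0]=30
5. P0: load  L0  bus=[-]  L0: P0=S P1=S P2=I  mem[L0]=30
6. P2: load  L0  bus=[BusRd]  L0: P0=S P1=S P2=S  mem[L0]=30
7. P0: store L1 := 15  bus=[BusRdX]  L1: P0=M P1=I P2=I  mem[L1]=80
8. P1: load  L5  bus=[BusRd]  L5: P0=I P1=S P2=I  mem[L5]=10
9. P2: load  L2  bus=[BusRd]  L2: P0=I P1=I P2=S  mem[L2]=90

memory[L4] = 10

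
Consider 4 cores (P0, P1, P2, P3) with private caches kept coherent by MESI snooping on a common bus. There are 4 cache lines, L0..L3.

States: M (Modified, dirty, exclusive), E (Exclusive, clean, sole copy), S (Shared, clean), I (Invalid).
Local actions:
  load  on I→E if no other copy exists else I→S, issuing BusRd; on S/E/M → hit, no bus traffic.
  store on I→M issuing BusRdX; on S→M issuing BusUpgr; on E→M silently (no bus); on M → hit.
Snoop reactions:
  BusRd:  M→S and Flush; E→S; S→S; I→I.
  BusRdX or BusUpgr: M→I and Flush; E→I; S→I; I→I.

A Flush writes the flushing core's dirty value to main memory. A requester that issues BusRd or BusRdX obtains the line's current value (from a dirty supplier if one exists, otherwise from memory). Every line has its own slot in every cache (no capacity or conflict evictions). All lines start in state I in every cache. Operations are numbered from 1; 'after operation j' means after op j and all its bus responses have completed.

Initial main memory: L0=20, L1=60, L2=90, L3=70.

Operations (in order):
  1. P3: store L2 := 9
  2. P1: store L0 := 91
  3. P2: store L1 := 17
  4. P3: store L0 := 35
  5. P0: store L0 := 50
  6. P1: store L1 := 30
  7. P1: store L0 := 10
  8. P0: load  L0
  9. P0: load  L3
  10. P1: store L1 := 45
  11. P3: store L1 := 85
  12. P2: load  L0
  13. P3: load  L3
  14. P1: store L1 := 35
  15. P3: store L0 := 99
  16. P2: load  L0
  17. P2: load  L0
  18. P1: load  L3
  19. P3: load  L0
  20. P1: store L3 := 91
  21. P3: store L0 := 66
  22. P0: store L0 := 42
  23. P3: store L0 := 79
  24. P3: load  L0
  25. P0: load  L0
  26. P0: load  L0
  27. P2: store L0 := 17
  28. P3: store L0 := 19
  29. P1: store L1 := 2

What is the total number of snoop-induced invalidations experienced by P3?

1. P3: store L2 := 9  bus=[BusRdX]  L2: P0=I P1=I P2=I P3=M  mem[L2]=90
2. P1: store L0 := 91  bus=[BusRdX]  L0: P0=I P1=M P2=I P3=I  mem[L0]=20
3. P2: store L1 := 17  bus=[BusRdX]  L1: P0=I P1=I P2=M P3=I  mem[L1]=60
4. P3: store L0 := 35  bus=[BusRdX,Flush]  L0: P0=I P1=I P2=I P3=M  mem[L0]=91
5. P0: store L0 := 50  bus=[BusRdX,Flush]  L0: P0=M P1=I P2=I P3=I  mem[L0]=35
6. P1: store L1 := 30  bus=[BusRdX,Flush]  L1: P0=I P1=M P2=I P3=I  mem[L1]=17
7. P1: store L0 := 10  bus=[BusRdX,Flush]  L0: P0=I P1=M P2=I P3=I  mem[L0]=50
8. P0: load  L0  bus=[BusRd,Flush]  L0: P0=S P1=S P2=I P3=I  mem[L0]=10
9. P0: load  L3  bus=[BusRd]  L3: P0=E P1=I P2=I P3=I  mem[L3]=70
10. P1: store L1 := 45  bus=[-]  L1: P0=I P1=M P2=I P3=I  mem[L1]=17
11. P3: store L1 := 85  bus=[BusRdX,Flush]  L1: P0=I P1=I P2=I P3=M  mem[L1]=45
12. P2: load  L0  bus=[BusRd]  L0: P0=S P1=S P2=S P3=I  mem[L0]=10
13. P3: load  L3  bus=[BusRd]  L3: P0=S P1=I P2=I P3=S  mem[L3]=70
14. P1: store L1 := 35  bus=[BusRdX,Flush]  L1: P0=I P1=M P2=I P3=I  mem[L1]=85
15. P3: store L0 := 99  bus=[BusRdX]  L0: P0=I P1=I P2=I P3=M  mem[L0]=10
16. P2: load  L0  bus=[BusRd,Flush]  L0: P0=I P1=I P2=S P3=S  mem[L0]=99
17. P2: load  L0  bus=[-]  L0: P0=I P1=I P2=S P3=S  mem[L0]=99
18. P1: load  L3  bus=[BusRd]  L3: P0=S P1=S P2=I P3=S  mem[L3]=70
19. P3: load  L0  bus=[-]  L0: P0=I P1=I P2=S P3=S  mem[L0]=99
20. P1: store L3 := 91  bus=[BusUpgr]  L3: P0=I P1=M P2=I P3=I  mem[L3]=70
21. P3: store L0 := 66  bus=[BusUpgr]  L0: P0=I P1=I P2=I P3=M  mem[L0]=99
22. P0: store L0 := 42  bus=[BusRdX,Flush]  L0: P0=M P1=I P2=I P3=I  mem[L0]=66
23. P3: store L0 := 79  bus=[BusRdX,Flush]  L0: P0=I P1=I P2=I P3=M  mem[L0]=42
24. P3: load  L0  bus=[-]  L0: P0=I P1=I P2=I P3=M  mem[L0]=42
25. P0: load  L0  bus=[BusRd,Flush]  L0: P0=S P1=I P2=I P3=S  mem[L0]=79
26. P0: load  L0  bus=[-]  L0: P0=S P1=I P2=I P3=S  mem[L0]=79
27. P2: store L0 := 17  bus=[BusRdX]  L0: P0=I P1=I P2=M P3=I  mem[L0]=79
28. P3: store L0 := 19  bus=[BusRdX,Flush]  L0: P0=I P1=I P2=I P3=M  mem[L0]=17
29. P1: store L1 := 2  bus=[-]  L1: P0=I P1=M P2=I P3=I  mem[L1]=85

invalidations = 5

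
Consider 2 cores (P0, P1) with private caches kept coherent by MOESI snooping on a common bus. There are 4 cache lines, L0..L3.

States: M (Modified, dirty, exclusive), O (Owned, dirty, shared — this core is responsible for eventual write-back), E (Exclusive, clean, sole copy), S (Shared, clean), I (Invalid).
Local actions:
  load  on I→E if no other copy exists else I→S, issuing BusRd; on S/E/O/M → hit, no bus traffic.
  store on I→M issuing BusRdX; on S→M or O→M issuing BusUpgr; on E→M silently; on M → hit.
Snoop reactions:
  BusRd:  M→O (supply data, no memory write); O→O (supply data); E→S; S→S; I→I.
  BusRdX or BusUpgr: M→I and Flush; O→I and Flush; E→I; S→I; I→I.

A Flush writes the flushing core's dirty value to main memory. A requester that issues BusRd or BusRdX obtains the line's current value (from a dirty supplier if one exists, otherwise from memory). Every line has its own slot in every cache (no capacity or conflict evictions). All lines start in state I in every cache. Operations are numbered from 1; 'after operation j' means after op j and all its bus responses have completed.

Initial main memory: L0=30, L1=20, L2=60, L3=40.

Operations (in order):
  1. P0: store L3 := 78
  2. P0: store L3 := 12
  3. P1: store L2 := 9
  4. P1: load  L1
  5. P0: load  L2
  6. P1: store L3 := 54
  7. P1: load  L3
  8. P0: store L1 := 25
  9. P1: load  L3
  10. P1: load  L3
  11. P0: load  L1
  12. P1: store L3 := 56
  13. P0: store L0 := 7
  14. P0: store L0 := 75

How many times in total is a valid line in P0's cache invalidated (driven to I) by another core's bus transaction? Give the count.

invalidations = 1

1. P0: store L3 := 78  bus=[BusRdX]  L3: P0=M P1=I  mem[L3]=40
2. P0: store L3 := 12  bus=[-]  L3: P0=M P1=I  mem[L3]=40
3. P1: store L2 := 9  bus=[BusRdX]  L2: P0=I P1=M  mem[L2]=60
4. P1: load  L1  bus=[BusRd]  L1: P0=I P1=E  mem[L1]=20
5. P0: load  L2  bus=[BusRd]  L2: P0=S P1=O  mem[L2]=60
6. P1: store L3 := 54  bus=[BusRdX,Flush]  L3: P0=I P1=M  mem[L3]=12
7. P1: load  L3  bus=[-]  L3: P0=I P1=M  mem[L3]=12
8. P0: store L1 := 25  bus=[BusRdX]  L1: P0=M P1=I  mem[L1]=20
9. P1: load  L3  bus=[-]  L3: P0=I P1=M  mem[L3]=12
10. P1: load  L3  bus=[-]  L3: P0=I P1=M  mem[L3]=12
11. P0: load  L1  bus=[-]  L1: P0=M P1=I  mem[L1]=20
12. P1: store L3 := 56  bus=[-]  L3: P0=I P1=M  mem[L3]=12
13. P0: store L0 := 7  bus=[BusRdX]  L0: P0=M P1=I  mem[L0]=30
14. P0: store L0 := 75  bus=[-]  L0: P0=M P1=I  mem[L0]=30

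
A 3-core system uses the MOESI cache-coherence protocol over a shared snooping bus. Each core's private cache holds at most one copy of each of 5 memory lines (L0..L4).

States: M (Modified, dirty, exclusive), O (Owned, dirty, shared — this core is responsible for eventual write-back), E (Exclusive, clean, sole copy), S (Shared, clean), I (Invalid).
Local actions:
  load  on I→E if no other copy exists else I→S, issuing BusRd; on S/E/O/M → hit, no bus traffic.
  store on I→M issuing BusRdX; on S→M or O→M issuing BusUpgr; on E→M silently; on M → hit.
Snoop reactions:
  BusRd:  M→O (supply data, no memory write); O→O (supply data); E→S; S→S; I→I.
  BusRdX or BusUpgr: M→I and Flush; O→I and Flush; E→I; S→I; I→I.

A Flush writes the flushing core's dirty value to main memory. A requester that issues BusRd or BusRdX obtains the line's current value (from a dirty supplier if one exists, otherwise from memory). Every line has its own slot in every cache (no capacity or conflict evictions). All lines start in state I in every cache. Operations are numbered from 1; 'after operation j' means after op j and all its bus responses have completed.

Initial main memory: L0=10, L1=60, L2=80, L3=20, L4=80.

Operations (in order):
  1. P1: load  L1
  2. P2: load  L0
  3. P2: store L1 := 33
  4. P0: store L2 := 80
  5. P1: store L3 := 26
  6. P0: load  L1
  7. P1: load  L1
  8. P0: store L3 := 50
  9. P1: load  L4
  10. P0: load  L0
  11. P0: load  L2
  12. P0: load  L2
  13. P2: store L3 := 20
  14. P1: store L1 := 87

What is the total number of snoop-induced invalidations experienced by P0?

  op1 P1: load  L1 → I/E/I on L1; bus BusRd; mem=60
  op2 P2: load  L0 → I/I/E on L0; bus BusRd; mem=10
  op3 P2: store L1 := 33 → I/I/M on L1; bus BusRdX; mem=60
  op4 P0: store L2 := 80 → M/I/I on L2; bus BusRdX; mem=80
  op5 P1: store L3 := 26 → I/M/I on L3; bus BusRdX; mem=20
  op6 P0: load  L1 → S/I/O on L1; bus BusRd; mem=60
  op7 P1: load  L1 → S/S/O on L1; bus BusRd; mem=60
  op8 P0: store L3 := 50 → M/I/I on L3; bus BusRdX Flush; mem=26
  op9 P1: load  L4 → I/E/I on L4; bus BusRd; mem=80
  op10 P0: load  L0 → S/I/S on L0; bus BusRd; mem=10
  op11 P0: load  L2 → M/I/I on L2; bus (none); mem=80
  op12 P0: load  L2 → M/I/I on L2; bus (none); mem=80
  op13 P2: store L3 := 20 → I/I/M on L3; bus BusRdX Flush; mem=50
  op14 P1: store L1 := 87 → I/M/I on L1; bus BusUpgr Flush; mem=33

invalidations = 2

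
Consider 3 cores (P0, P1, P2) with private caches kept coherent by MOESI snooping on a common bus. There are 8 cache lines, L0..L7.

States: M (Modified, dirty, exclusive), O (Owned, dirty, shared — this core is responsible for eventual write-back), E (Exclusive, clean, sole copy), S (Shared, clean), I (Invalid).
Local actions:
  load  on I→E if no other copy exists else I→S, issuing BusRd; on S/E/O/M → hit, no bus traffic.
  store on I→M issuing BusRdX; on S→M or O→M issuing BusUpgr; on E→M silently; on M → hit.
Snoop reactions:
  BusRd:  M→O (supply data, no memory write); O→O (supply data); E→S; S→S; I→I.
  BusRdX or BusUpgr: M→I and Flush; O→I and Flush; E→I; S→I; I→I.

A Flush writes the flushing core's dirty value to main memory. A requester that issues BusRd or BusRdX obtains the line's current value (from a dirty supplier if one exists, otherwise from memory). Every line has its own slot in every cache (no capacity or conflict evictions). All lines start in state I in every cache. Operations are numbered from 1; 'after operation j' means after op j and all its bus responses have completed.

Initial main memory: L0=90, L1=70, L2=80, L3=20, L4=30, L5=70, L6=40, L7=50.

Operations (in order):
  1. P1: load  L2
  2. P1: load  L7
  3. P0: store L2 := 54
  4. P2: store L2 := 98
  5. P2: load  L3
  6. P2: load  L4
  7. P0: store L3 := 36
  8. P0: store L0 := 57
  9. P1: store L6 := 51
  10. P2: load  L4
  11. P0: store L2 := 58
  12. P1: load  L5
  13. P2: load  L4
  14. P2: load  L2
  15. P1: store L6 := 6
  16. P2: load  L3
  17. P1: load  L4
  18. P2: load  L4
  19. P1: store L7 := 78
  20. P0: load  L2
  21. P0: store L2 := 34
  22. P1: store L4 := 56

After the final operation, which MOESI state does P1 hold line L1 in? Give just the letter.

1. P1: load  L2  bus=[BusRd]  L2: P0=I P1=E P2=I  mem[L2]=80
2. P1: load  L7  bus=[BusRd]  L7: P0=I P1=E P2=I  mem[L7]=50
3. P0: store L2 := 54  bus=[BusRdX]  L2: P0=M P1=I P2=I  mem[L2]=80
4. P2: store L2 := 98  bus=[BusRdX,Flush]  L2: P0=I P1=I P2=M  mem[L2]=54
5. P2: load  L3  bus=[BusRd]  L3: P0=I P1=I P2=E  mem[L3]=20
6. P2: load  L4  bus=[BusRd]  L4: P0=I P1=I P2=E  mem[L4]=30
7. P0: store L3 := 36  bus=[BusRdX]  L3: P0=M P1=I P2=I  mem[L3]=20
8. P0: store L0 := 57  bus=[BusRdX]  L0: P0=M P1=I P2=I  mem[L0]=90
9. P1: store L6 := 51  bus=[BusRdX]  L6: P0=I P1=M P2=I  mem[L6]=40
10. P2: load  L4  bus=[-]  L4: P0=I P1=I P2=E  mem[L4]=30
11. P0: store L2 := 58  bus=[BusRdX,Flush]  L2: P0=M P1=I P2=I  mem[L2]=98
12. P1: load  L5  bus=[BusRd]  L5: P0=I P1=E P2=I  mem[L5]=70
13. P2: load  L4  bus=[-]  L4: P0=I P1=I P2=E  mem[L4]=30
14. P2: load  L2  bus=[BusRd]  L2: P0=O P1=I P2=S  mem[L2]=98
15. P1: store L6 := 6  bus=[-]  L6: P0=I P1=M P2=I  mem[L6]=40
16. P2: load  L3  bus=[BusRd]  L3: P0=O P1=I P2=S  mem[L3]=20
17. P1: load  L4  bus=[BusRd]  L4: P0=I P1=S P2=S  mem[L4]=30
18. P2: load  L4  bus=[-]  L4: P0=I P1=S P2=S  mem[L4]=30
19. P1: store L7 := 78  bus=[-]  L7: P0=I P1=M P2=I  mem[L7]=50
20. P0: load  L2  bus=[-]  L2: P0=O P1=I P2=S  mem[L2]=98
21. P0: store L2 := 34  bus=[BusUpgr]  L2: P0=M P1=I P2=I  mem[L2]=98
22. P1: store L4 := 56  bus=[BusUpgr]  L4: P0=I P1=M P2=I  mem[L4]=30

state = I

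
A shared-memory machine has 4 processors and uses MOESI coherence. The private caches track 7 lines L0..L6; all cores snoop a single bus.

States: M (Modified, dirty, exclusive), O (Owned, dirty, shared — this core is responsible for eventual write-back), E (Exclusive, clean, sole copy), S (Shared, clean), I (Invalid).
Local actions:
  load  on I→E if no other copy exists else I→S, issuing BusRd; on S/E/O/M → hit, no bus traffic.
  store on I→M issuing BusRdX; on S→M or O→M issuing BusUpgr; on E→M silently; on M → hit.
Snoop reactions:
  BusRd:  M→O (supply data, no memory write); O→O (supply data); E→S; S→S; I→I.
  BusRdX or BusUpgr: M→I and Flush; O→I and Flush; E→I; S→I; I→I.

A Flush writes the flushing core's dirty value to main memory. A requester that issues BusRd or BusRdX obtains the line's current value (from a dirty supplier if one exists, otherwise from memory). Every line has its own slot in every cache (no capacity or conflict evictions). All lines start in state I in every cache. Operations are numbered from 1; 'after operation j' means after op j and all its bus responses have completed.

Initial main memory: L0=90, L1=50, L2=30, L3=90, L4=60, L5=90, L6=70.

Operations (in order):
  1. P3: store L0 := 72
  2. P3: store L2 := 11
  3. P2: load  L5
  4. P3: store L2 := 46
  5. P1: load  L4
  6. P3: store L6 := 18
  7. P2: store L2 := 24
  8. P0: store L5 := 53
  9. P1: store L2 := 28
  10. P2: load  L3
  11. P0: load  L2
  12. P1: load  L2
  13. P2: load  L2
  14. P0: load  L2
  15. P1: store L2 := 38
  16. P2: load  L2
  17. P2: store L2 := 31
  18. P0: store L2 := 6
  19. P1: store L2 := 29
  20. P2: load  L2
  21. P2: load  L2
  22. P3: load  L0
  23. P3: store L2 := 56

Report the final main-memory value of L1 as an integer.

memory[L1] = 50

[1] P3: store L0 := 72 | P0:I, P1:I, P2:I, P3:M(72) | bus: BusRdX
[2] P3: store L2 := 11 | P0:I, P1:I, P2:I, P3:M(11) | bus: BusRdX
[3] P2: load  L5 | P0:I, P1:I, P2:E(90), P3:I | bus: BusRd
[4] P3: store L2 := 46 | P0:I, P1:I, P2:I, P3:M(46) | bus: none
[5] P1: load  L4 | P0:I, P1:E(60), P2:I, P3:I | bus: BusRd
[6] P3: store L6 := 18 | P0:I, P1:I, P2:I, P3:M(18) | bus: BusRdX
[7] P2: store L2 := 24 | P0:I, P1:I, P2:M(24), P3:I | bus: BusRdX,Flush
[8] P0: store L5 := 53 | P0:M(53), P1:I, P2:I, P3:I | bus: BusRdX
[9] P1: store L2 := 28 | P0:I, P1:M(28), P2:I, P3:I | bus: BusRdX,Flush
[10] P2: load  L3 | P0:I, P1:I, P2:E(90), P3:I | bus: BusRd
[11] P0: load  L2 | P0:S(28), P1:O(28), P2:I, P3:I | bus: BusRd
[12] P1: load  L2 | P0:S(28), P1:O(28), P2:I, P3:I | bus: none
[13] P2: load  L2 | P0:S(28), P1:O(28), P2:S(28), P3:I | bus: BusRd
[14] P0: load  L2 | P0:S(28), P1:O(28), P2:S(28), P3:I | bus: none
[15] P1: store L2 := 38 | P0:I, P1:M(38), P2:I, P3:I | bus: BusUpgr
[16] P2: load  L2 | P0:I, P1:O(38), P2:S(38), P3:I | bus: BusRd
[17] P2: store L2 := 31 | P0:I, P1:I, P2:M(31), P3:I | bus: BusUpgr,Flush
[18] P0: store L2 := 6 | P0:M(6), P1:I, P2:I, P3:I | bus: BusRdX,Flush
[19] P1: store L2 := 29 | P0:I, P1:M(29), P2:I, P3:I | bus: BusRdX,Flush
[20] P2: load  L2 | P0:I, P1:O(29), P2:S(29), P3:I | bus: BusRd
[21] P2: load  L2 | P0:I, P1:O(29), P2:S(29), P3:I | bus: none
[22] P3: load  L0 | P0:I, P1:I, P2:I, P3:M(72) | bus: none
[23] P3: store L2 := 56 | P0:I, P1:I, P2:I, P3:M(56) | bus: BusRdX,Flush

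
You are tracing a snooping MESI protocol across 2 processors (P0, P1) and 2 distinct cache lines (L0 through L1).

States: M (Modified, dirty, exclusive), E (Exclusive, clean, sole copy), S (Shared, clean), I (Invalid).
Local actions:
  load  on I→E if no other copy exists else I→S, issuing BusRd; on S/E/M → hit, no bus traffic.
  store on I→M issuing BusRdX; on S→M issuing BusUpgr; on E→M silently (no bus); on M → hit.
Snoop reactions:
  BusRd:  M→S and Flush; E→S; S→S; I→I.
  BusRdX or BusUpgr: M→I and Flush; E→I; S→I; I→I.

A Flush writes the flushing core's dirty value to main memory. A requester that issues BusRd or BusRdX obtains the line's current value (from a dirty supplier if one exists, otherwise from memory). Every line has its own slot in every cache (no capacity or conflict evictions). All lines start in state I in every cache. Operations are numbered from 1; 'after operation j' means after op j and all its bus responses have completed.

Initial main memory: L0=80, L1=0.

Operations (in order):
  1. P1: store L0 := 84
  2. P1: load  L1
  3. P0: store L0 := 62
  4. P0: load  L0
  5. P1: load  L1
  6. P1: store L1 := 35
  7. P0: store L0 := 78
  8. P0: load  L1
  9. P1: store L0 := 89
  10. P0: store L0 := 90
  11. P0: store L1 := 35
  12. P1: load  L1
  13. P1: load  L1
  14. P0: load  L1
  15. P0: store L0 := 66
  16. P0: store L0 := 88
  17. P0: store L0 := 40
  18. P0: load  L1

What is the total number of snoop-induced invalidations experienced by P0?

invalidations = 1

1. P1: store L0 := 84  bus=[BusRdX]  L0: P0=I P1=M  mem[L0]=80
2. P1: load  L1  bus=[BusRd]  L1: P0=I P1=E  mem[L1]=0
3. P0: store L0 := 62  bus=[BusRdX,Flush]  L0: P0=M P1=I  mem[L0]=84
4. P0: load  L0  bus=[-]  L0: P0=M P1=I  mem[L0]=84
5. P1: load  L1  bus=[-]  L1: P0=I P1=E  mem[L1]=0
6. P1: store L1 := 35  bus=[-]  L1: P0=I P1=M  mem[L1]=0
7. P0: store L0 := 78  bus=[-]  L0: P0=M P1=I  mem[L0]=84
8. P0: load  L1  bus=[BusRd,Flush]  L1: P0=S P1=S  mem[L1]=35
9. P1: store L0 := 89  bus=[BusRdX,Flush]  L0: P0=I P1=M  mem[L0]=78
10. P0: store L0 := 90  bus=[BusRdX,Flush]  L0: P0=M P1=I  mem[L0]=89
11. P0: store L1 := 35  bus=[BusUpgr]  L1: P0=M P1=I  mem[L1]=35
12. P1: load  L1  bus=[BusRd,Flush]  L1: P0=S P1=S  mem[L1]=35
13. P1: load  L1  bus=[-]  L1: P0=S P1=S  mem[L1]=35
14. P0: load  L1  bus=[-]  L1: P0=S P1=S  mem[L1]=35
15. P0: store L0 := 66  bus=[-]  L0: P0=M P1=I  mem[L0]=89
16. P0: store L0 := 88  bus=[-]  L0: P0=M P1=I  mem[L0]=89
17. P0: store L0 := 40  bus=[-]  L0: P0=M P1=I  mem[L0]=89
18. P0: load  L1  bus=[-]  L1: P0=S P1=S  mem[L1]=35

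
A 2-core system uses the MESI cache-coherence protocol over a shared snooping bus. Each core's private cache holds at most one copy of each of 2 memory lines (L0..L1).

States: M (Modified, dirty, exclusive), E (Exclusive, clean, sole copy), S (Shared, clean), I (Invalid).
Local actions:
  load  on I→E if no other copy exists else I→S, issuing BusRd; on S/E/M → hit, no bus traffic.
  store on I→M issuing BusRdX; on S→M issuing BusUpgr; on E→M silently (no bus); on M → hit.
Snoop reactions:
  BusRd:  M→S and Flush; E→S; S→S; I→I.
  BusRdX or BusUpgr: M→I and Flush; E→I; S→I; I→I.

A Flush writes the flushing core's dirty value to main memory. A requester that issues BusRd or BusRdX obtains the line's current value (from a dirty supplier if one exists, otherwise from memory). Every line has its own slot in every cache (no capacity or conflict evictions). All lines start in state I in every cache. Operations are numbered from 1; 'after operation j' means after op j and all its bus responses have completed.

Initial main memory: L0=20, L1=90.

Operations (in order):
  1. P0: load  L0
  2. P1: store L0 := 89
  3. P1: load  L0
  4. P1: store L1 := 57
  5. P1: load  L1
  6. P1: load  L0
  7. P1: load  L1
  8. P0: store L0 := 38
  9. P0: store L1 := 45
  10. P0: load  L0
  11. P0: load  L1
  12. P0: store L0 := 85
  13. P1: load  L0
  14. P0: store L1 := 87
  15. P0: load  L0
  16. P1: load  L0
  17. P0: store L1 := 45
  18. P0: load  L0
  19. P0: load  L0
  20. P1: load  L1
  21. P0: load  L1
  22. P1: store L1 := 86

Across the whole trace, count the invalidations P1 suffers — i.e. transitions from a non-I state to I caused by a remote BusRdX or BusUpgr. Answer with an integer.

  op1 P0: load  L0 → E/I on L0; bus BusRd; mem=20
  op2 P1: store L0 := 89 → I/M on L0; bus BusRdX; mem=20
  op3 P1: load  L0 → I/M on L0; bus (none); mem=20
  op4 P1: store L1 := 57 → I/M on L1; bus BusRdX; mem=90
  op5 P1: load  L1 → I/M on L1; bus (none); mem=90
  op6 P1: load  L0 → I/M on L0; bus (none); mem=20
  op7 P1: load  L1 → I/M on L1; bus (none); mem=90
  op8 P0: store L0 := 38 → M/I on L0; bus BusRdX Flush; mem=89
  op9 P0: store L1 := 45 → M/I on L1; bus BusRdX Flush; mem=57
  op10 P0: load  L0 → M/I on L0; bus (none); mem=89
  op11 P0: load  L1 → M/I on L1; bus (none); mem=57
  op12 P0: store L0 := 85 → M/I on L0; bus (none); mem=89
  op13 P1: load  L0 → S/S on L0; bus BusRd Flush; mem=85
  op14 P0: store L1 := 87 → M/I on L1; bus (none); mem=57
  op15 P0: load  L0 → S/S on L0; bus (none); mem=85
  op16 P1: load  L0 → S/S on L0; bus (none); mem=85
  op17 P0: store L1 := 45 → M/I on L1; bus (none); mem=57
  op18 P0: load  L0 → S/S on L0; bus (none); mem=85
  op19 P0: load  L0 → S/S on L0; bus (none); mem=85
  op20 P1: load  L1 → S/S on L1; bus BusRd Flush; mem=45
  op21 P0: load  L1 → S/S on L1; bus (none); mem=45
  op22 P1: store L1 := 86 → I/M on L1; bus BusUpgr; mem=45

invalidations = 2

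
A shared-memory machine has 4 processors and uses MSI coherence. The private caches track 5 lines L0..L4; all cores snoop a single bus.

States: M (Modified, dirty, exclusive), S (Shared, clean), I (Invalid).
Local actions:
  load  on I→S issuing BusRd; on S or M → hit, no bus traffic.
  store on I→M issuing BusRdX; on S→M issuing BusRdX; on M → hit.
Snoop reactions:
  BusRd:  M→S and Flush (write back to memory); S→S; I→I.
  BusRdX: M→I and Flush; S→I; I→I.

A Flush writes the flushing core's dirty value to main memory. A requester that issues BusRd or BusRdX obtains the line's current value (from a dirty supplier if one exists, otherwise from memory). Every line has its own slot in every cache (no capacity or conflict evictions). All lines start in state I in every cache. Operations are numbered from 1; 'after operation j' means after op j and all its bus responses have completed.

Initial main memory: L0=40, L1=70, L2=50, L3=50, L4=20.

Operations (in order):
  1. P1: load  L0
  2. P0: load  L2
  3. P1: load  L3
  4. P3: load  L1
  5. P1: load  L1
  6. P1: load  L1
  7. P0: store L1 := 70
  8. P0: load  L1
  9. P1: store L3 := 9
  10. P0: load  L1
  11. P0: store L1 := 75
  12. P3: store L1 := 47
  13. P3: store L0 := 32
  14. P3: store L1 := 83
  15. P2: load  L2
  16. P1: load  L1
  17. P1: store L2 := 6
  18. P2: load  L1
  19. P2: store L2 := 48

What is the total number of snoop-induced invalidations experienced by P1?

[1] P1: load  L0 | P0:I, P1:S(40), P2:I, P3:I | bus: BusRd
[2] P0: load  L2 | P0:S(50), P1:I, P2:I, P3:I | bus: BusRd
[3] P1: load  L3 | P0:I, P1:S(50), P2:I, P3:I | bus: BusRd
[4] P3: load  L1 | P0:I, P1:I, P2:I, P3:S(70) | bus: BusRd
[5] P1: load  L1 | P0:I, P1:S(70), P2:I, P3:S(70) | bus: BusRd
[6] P1: load  L1 | P0:I, P1:S(70), P2:I, P3:S(70) | bus: none
[7] P0: store L1 := 70 | P0:M(70), P1:I, P2:I, P3:I | bus: BusRdX
[8] P0: load  L1 | P0:M(70), P1:I, P2:I, P3:I | bus: none
[9] P1: store L3 := 9 | P0:I, P1:M(9), P2:I, P3:I | bus: BusRdX
[10] P0: load  L1 | P0:M(70), P1:I, P2:I, P3:I | bus: none
[11] P0: store L1 := 75 | P0:M(75), P1:I, P2:I, P3:I | bus: none
[12] P3: store L1 := 47 | P0:I, P1:I, P2:I, P3:M(47) | bus: BusRdX,Flush
[13] P3: store L0 := 32 | P0:I, P1:I, P2:I, P3:M(32) | bus: BusRdX
[14] P3: store L1 := 83 | P0:I, P1:I, P2:I, P3:M(83) | bus: none
[15] P2: load  L2 | P0:S(50), P1:I, P2:S(50), P3:I | bus: BusRd
[16] P1: load  L1 | P0:I, P1:S(83), P2:I, P3:S(83) | bus: BusRd,Flush
[17] P1: store L2 := 6 | P0:I, P1:M(6), P2:I, P3:I | bus: BusRdX
[18] P2: load  L1 | P0:I, P1:S(83), P2:S(83), P3:S(83) | bus: BusRd
[19] P2: store L2 := 48 | P0:I, P1:I, P2:M(48), P3:I | bus: BusRdX,Flush

invalidations = 3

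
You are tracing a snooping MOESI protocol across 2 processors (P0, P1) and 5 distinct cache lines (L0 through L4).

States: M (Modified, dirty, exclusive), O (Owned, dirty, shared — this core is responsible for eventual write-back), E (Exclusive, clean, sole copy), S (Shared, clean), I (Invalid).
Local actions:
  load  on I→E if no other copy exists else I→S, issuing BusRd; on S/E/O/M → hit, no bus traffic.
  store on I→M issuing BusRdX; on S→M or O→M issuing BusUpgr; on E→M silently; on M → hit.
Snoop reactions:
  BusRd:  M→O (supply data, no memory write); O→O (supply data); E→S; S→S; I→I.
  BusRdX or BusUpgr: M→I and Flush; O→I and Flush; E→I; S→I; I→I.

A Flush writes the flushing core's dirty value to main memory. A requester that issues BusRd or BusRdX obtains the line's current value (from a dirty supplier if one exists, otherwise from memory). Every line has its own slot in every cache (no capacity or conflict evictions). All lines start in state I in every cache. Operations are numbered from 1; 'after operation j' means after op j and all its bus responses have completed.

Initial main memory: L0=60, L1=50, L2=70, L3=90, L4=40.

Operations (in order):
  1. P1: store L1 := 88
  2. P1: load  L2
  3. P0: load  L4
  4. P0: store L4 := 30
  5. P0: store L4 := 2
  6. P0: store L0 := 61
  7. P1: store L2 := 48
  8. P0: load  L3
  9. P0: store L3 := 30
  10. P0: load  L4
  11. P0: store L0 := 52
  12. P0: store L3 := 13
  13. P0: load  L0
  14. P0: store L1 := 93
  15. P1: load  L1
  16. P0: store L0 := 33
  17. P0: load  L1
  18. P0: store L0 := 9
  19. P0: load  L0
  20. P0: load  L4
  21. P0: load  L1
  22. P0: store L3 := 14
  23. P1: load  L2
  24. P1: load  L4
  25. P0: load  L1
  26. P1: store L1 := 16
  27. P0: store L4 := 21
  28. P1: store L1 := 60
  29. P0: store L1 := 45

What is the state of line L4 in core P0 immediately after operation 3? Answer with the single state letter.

state = E

1. P1: store L1 := 88  bus=[BusRdX]  L1: P0=I P1=M  mem[L1]=50
2. P1: load  L2  bus=[BusRd]  L2: P0=I P1=E  mem[L2]=70
3. P0: load  L4  bus=[BusRd]  L4: P0=E P1=I  mem[L4]=40
4. P0: store L4 := 30  bus=[-]  L4: P0=M P1=I  mem[L4]=40
5. P0: store L4 := 2  bus=[-]  L4: P0=M P1=I  mem[L4]=40
6. P0: store L0 := 61  bus=[BusRdX]  L0: P0=M P1=I  mem[L0]=60
7. P1: store L2 := 48  bus=[-]  L2: P0=I P1=M  mem[L2]=70
8. P0: load  L3  bus=[BusRd]  L3: P0=E P1=I  mem[L3]=90
9. P0: store L3 := 30  bus=[-]  L3: P0=M P1=I  mem[L3]=90
10. P0: load  L4  bus=[-]  L4: P0=M P1=I  mem[L4]=40
11. P0: store L0 := 52  bus=[-]  L0: P0=M P1=I  mem[L0]=60
12. P0: store L3 := 13  bus=[-]  L3: P0=M P1=I  mem[L3]=90
13. P0: load  L0  bus=[-]  L0: P0=M P1=I  mem[L0]=60
14. P0: store L1 := 93  bus=[BusRdX,Flush]  L1: P0=M P1=I  mem[L1]=88
15. P1: load  L1  bus=[BusRd]  L1: P0=O P1=S  mem[L1]=88
16. P0: store L0 := 33  bus=[-]  L0: P0=M P1=I  mem[L0]=60
17. P0: load  L1  bus=[-]  L1: P0=O P1=S  mem[L1]=88
18. P0: store L0 := 9  bus=[-]  L0: P0=M P1=I  mem[L0]=60
19. P0: load  L0  bus=[-]  L0: P0=M P1=I  mem[L0]=60
20. P0: load  L4  bus=[-]  L4: P0=M P1=I  mem[L4]=40
21. P0: load  L1  bus=[-]  L1: P0=O P1=S  mem[L1]=88
22. P0: store L3 := 14  bus=[-]  L3: P0=M P1=I  mem[L3]=90
23. P1: load  L2  bus=[-]  L2: P0=I P1=M  mem[L2]=70
24. P1: load  L4  bus=[BusRd]  L4: P0=O P1=S  mem[L4]=40
25. P0: load  L1  bus=[-]  L1: P0=O P1=S  mem[L1]=88
26. P1: store L1 := 16  bus=[BusUpgr,Flush]  L1: P0=I P1=M  mem[L1]=93
27. P0: store L4 := 21  bus=[BusUpgr]  L4: P0=M P1=I  mem[L4]=40
28. P1: store L1 := 60  bus=[-]  L1: P0=I P1=M  mem[L1]=93
29. P0: store L1 := 45  bus=[BusRdX,Flush]  L1: P0=M P1=I  mem[L1]=60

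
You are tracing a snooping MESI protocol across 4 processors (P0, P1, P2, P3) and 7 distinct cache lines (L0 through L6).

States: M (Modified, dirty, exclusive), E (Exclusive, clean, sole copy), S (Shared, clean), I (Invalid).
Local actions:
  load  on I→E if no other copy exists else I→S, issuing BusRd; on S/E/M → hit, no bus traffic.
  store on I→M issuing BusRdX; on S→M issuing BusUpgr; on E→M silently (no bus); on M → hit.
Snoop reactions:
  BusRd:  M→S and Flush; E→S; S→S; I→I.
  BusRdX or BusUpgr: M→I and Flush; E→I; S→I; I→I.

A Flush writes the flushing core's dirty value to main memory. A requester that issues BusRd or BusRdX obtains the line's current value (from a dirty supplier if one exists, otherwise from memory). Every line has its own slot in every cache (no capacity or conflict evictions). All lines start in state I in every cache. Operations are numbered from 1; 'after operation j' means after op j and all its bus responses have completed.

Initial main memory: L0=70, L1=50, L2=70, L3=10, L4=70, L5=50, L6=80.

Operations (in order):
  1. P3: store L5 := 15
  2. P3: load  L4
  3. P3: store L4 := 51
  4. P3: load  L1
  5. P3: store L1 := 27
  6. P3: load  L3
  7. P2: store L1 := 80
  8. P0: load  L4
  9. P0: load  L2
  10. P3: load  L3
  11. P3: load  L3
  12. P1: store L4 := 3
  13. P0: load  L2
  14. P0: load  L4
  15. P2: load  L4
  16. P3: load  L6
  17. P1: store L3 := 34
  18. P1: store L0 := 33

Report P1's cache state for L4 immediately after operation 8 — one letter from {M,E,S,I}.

step 1: P3: store L5 := 15  ⟶  IIIM  (L5)  txn=BusRdX  M[L5]=50
step 2: P3: load  L4  ⟶  IIIE  (L4)  txn=BusRd  M[L4]=70
step 3: P3: store L4 := 51  ⟶  IIIM  (L4)  txn=∅  M[L4]=70
step 4: P3: load  L1  ⟶  IIIE  (L1)  txn=BusRd  M[L1]=50
step 5: P3: store L1 := 27  ⟶  IIIM  (L1)  txn=∅  M[L1]=50
step 6: P3: load  L3  ⟶  IIIE  (L3)  txn=BusRd  M[L3]=10
step 7: P2: store L1 := 80  ⟶  IIMI  (L1)  txn=BusRdX+Flush  M[L1]=27
step 8: P0: load  L4  ⟶  SIIS  (L4)  txn=BusRd+Flush  M[L4]=51
step 9: P0: load  L2  ⟶  EIII  (L2)  txn=BusRd  M[L2]=70
step 10: P3: load  L3  ⟶  IIIE  (L3)  txn=∅  M[L3]=10
step 11: P3: load  L3  ⟶  IIIE  (L3)  txn=∅  M[L3]=10
step 12: P1: store L4 := 3  ⟶  IMII  (L4)  txn=BusRdX  M[L4]=51
step 13: P0: load  L2  ⟶  EIII  (L2)  txn=∅  M[L2]=70
step 14: P0: load  L4  ⟶  SSII  (L4)  txn=BusRd+Flush  M[L4]=3
step 15: P2: load  L4  ⟶  SSSI  (L4)  txn=BusRd  M[L4]=3
step 16: P3: load  L6  ⟶  IIIE  (L6)  txn=BusRd  M[L6]=80
step 17: P1: store L3 := 34  ⟶  IMII  (L3)  txn=BusRdX  M[L3]=10
step 18: P1: store L0 := 33  ⟶  IMII  (L0)  txn=BusRdX  M[L0]=70

state = I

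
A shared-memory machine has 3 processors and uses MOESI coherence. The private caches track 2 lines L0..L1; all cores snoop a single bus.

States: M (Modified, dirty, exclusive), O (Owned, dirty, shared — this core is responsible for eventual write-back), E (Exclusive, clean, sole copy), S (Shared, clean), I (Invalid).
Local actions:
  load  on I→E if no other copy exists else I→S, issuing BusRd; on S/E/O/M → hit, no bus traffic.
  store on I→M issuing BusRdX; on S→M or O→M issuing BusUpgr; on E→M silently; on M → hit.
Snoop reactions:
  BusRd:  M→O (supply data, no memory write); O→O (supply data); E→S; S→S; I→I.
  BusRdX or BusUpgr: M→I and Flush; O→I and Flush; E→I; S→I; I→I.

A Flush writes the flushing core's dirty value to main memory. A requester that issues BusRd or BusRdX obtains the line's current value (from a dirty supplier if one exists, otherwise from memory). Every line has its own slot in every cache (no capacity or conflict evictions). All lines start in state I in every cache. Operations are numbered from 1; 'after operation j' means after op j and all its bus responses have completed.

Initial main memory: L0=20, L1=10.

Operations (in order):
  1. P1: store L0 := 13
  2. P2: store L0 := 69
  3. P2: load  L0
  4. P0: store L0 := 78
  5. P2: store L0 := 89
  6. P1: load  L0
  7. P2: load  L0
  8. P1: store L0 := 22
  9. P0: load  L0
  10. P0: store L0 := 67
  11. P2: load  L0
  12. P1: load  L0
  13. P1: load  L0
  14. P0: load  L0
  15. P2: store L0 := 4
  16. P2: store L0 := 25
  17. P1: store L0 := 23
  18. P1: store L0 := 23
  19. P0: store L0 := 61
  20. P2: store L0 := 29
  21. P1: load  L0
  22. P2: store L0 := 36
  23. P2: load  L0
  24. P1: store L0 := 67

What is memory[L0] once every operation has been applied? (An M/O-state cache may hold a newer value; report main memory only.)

  op1 P1: store L0 := 13 → I/M/I on L0; bus BusRdX; mem=20
  op2 P2: store L0 := 69 → I/I/M on L0; bus BusRdX Flush; mem=13
  op3 P2: load  L0 → I/I/M on L0; bus (none); mem=13
  op4 P0: store L0 := 78 → M/I/I on L0; bus BusRdX Flush; mem=69
  op5 P2: store L0 := 89 → I/I/M on L0; bus BusRdX Flush; mem=78
  op6 P1: load  L0 → I/S/O on L0; bus BusRd; mem=78
  op7 P2: load  L0 → I/S/O on L0; bus (none); mem=78
  op8 P1: store L0 := 22 → I/M/I on L0; bus BusUpgr Flush; mem=89
  op9 P0: load  L0 → S/O/I on L0; bus BusRd; mem=89
  op10 P0: store L0 := 67 → M/I/I on L0; bus BusUpgr Flush; mem=22
  op11 P2: load  L0 → O/I/S on L0; bus BusRd; mem=22
  op12 P1: load  L0 → O/S/S on L0; bus BusRd; mem=22
  op13 P1: load  L0 → O/S/S on L0; bus (none); mem=22
  op14 P0: load  L0 → O/S/S on L0; bus (none); mem=22
  op15 P2: store L0 := 4 → I/I/M on L0; bus BusUpgr Flush; mem=67
  op16 P2: store L0 := 25 → I/I/M on L0; bus (none); mem=67
  op17 P1: store L0 := 23 → I/M/I on L0; bus BusRdX Flush; mem=25
  op18 P1: store L0 := 23 → I/M/I on L0; bus (none); mem=25
  op19 P0: store L0 := 61 → M/I/I on L0; bus BusRdX Flush; mem=23
  op20 P2: store L0 := 29 → I/I/M on L0; bus BusRdX Flush; mem=61
  op21 P1: load  L0 → I/S/O on L0; bus BusRd; mem=61
  op22 P2: store L0 := 36 → I/I/M on L0; bus BusUpgr; mem=61
  op23 P2: load  L0 → I/I/M on L0; bus (none); mem=61
  op24 P1: store L0 := 67 → I/M/I on L0; bus BusRdX Flush; mem=36

memory[L0] = 36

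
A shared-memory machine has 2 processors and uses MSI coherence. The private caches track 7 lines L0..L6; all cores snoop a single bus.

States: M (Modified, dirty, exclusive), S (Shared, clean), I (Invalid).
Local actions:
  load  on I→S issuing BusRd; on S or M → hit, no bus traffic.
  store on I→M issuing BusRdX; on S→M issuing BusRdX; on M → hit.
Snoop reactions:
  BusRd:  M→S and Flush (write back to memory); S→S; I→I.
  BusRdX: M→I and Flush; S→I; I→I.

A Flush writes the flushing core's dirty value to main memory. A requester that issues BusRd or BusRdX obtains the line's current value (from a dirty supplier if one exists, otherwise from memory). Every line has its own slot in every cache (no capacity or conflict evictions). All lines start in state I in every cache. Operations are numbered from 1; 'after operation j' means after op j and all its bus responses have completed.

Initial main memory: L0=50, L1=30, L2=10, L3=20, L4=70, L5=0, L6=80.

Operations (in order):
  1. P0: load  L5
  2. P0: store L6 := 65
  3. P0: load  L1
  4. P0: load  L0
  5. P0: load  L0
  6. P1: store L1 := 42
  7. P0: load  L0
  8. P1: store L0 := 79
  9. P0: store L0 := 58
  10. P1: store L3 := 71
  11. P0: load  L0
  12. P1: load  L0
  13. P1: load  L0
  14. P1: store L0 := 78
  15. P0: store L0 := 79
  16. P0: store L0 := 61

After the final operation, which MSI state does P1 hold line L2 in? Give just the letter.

state = I

  op1 P0: load  L5 → S/I on L5; bus BusRd; mem=0
  op2 P0: store L6 := 65 → M/I on L6; bus BusRdX; mem=80
  op3 P0: load  L1 → S/I on L1; bus BusRd; mem=30
  op4 P0: load  L0 → S/I on L0; bus BusRd; mem=50
  op5 P0: load  L0 → S/I on L0; bus (none); mem=50
  op6 P1: store L1 := 42 → I/M on L1; bus BusRdX; mem=30
  op7 P0: load  L0 → S/I on L0; bus (none); mem=50
  op8 P1: store L0 := 79 → I/M on L0; bus BusRdX; mem=50
  op9 P0: store L0 := 58 → M/I on L0; bus BusRdX Flush; mem=79
  op10 P1: store L3 := 71 → I/M on L3; bus BusRdX; mem=20
  op11 P0: load  L0 → M/I on L0; bus (none); mem=79
  op12 P1: load  L0 → S/S on L0; bus BusRd Flush; mem=58
  op13 P1: load  L0 → S/S on L0; bus (none); mem=58
  op14 P1: store L0 := 78 → I/M on L0; bus BusRdX; mem=58
  op15 P0: store L0 := 79 → M/I on L0; bus BusRdX Flush; mem=78
  op16 P0: store L0 := 61 → M/I on L0; bus (none); mem=78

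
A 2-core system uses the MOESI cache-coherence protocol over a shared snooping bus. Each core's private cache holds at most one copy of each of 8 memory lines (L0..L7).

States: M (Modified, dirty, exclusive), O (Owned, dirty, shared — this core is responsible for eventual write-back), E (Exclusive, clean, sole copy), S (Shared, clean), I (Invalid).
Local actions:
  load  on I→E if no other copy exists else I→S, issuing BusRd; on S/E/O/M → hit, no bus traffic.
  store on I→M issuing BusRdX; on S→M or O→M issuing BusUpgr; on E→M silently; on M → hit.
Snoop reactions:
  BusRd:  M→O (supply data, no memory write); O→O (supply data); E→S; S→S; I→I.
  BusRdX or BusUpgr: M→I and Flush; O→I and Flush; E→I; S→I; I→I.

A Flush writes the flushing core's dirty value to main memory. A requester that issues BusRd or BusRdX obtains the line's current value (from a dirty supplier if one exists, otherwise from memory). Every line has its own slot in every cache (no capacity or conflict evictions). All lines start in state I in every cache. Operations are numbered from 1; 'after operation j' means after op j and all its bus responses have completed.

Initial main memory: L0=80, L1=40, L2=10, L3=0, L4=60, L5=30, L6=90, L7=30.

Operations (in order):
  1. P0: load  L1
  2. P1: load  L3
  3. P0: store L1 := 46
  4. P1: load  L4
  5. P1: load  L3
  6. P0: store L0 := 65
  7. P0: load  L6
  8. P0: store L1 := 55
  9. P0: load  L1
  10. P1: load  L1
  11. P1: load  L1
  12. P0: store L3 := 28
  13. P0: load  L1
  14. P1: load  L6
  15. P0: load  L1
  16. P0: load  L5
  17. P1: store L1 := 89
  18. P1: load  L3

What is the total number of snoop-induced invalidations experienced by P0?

invalidations = 1

  op1 P0: load  L1 → E/I on L1; bus BusRd; mem=40
  op2 P1: load  L3 → I/E on L3; bus BusRd; mem=0
  op3 P0: store L1 := 46 → M/I on L1; bus (none); mem=40
  op4 P1: load  L4 → I/E on L4; bus BusRd; mem=60
  op5 P1: load  L3 → I/E on L3; bus (none); mem=0
  op6 P0: store L0 := 65 → M/I on L0; bus BusRdX; mem=80
  op7 P0: load  L6 → E/I on L6; bus BusRd; mem=90
  op8 P0: store L1 := 55 → M/I on L1; bus (none); mem=40
  op9 P0: load  L1 → M/I on L1; bus (none); mem=40
  op10 P1: load  L1 → O/S on L1; bus BusRd; mem=40
  op11 P1: load  L1 → O/S on L1; bus (none); mem=40
  op12 P0: store L3 := 28 → M/I on L3; bus BusRdX; mem=0
  op13 P0: load  L1 → O/S on L1; bus (none); mem=40
  op14 P1: load  L6 → S/S on L6; bus BusRd; mem=90
  op15 P0: load  L1 → O/S on L1; bus (none); mem=40
  op16 P0: load  L5 → E/I on L5; bus BusRd; mem=30
  op17 P1: store L1 := 89 → I/M on L1; bus BusUpgr Flush; mem=55
  op18 P1: load  L3 → O/S on L3; bus BusRd; mem=0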